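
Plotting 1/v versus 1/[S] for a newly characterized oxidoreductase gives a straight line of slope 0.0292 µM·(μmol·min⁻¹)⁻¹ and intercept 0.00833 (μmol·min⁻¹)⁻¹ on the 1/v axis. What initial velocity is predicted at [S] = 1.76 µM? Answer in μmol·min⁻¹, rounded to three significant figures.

The y-intercept is 1/Vmax, so Vmax = 1/0.00833 = 120 μmol·min⁻¹.
The slope is Km/Vmax, so Km = 0.0292 × 120 = 3.51 µM.
Then v = 120 × 1.76/(3.51 + 1.76) = 40.1 μmol·min⁻¹.

40.1 μmol·min⁻¹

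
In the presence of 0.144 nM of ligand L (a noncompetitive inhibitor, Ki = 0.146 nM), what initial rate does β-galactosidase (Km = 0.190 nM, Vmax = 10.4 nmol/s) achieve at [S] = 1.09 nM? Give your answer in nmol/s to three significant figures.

α = 1 + [I]/Ki = 1 + 0.144/0.146 = 1.986.
For a noncompetitive inhibitor, Vmax is reduced to Vmax/α while Km is unchanged: Km,app = 0.190 nM, Vmax,app = 5.24 nmol/s.
v = Vmax,app·[S]/(Km,app + [S]) = 5.24 × 1.09/(0.190 + 1.09) = 4.46 nmol/s.

4.46 nmol/s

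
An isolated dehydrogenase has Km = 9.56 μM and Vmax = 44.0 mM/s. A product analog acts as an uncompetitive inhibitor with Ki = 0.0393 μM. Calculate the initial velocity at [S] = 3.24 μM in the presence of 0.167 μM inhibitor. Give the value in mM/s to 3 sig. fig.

α = 1 + [I]/Ki = 1 + 0.167/0.0393 = 5.249.
For an uncompetitive inhibitor, both parameters are divided by α, giving Vmax/α and Km/α: Km,app = 1.82 μM, Vmax,app = 8.38 mM/s.
v = Vmax,app·[S]/(Km,app + [S]) = 8.38 × 3.24/(1.82 + 3.24) = 5.37 mM/s.

5.37 mM/s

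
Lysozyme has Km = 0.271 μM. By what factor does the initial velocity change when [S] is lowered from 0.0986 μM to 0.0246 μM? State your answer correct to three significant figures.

0.312

Since Vmax cancels, v₂/v₁ = [S]₂(Km+[S]₁) / [S]₁(Km+[S]₂).
= 0.0246×(0.271+0.0986) / (0.0986×(0.271+0.0246)) = 0.009092/0.02915 = 0.312.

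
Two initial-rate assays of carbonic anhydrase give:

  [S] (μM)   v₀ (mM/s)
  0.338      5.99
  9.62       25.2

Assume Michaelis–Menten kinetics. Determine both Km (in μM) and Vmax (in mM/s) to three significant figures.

Km = 1.27 μM; Vmax = 28.5 mM/s

From v = Vmax[S]/(Km+[S]), each point gives Vmax = v(Km+[S])/[S].
Equating: 5.99(Km+0.338)/0.338 = 25.2(Km+9.62)/9.62.
17.72·Km + 5.99 = 2.620·Km + 25.2, so (17.72 − 2.620)·Km = 25.2 − 5.99.
Km = 19.21/15.10 = 1.27 μM; then Vmax = 5.99(1.27+0.338)/0.338 = 28.5 mM/s.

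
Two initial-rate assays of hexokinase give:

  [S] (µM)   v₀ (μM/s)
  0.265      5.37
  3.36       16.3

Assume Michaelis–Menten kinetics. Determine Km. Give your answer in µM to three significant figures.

In reciprocal form, 1/v = (Km/Vmax)·(1/[S]) + 1/Vmax. The two points give (1/[S], 1/v) = (3.774, 0.1862) and (0.2976, 0.06135).
Slope = (0.1862 − 0.06135)/(3.774 − 0.2976) = 0.03592; intercept = 0.1862 − 0.03592×3.774 = 0.05066.
Vmax = 1/intercept = 19.7 μM/s; Km = slope × Vmax = 0.03592 × 19.7 = 0.709 µM.

0.709 µM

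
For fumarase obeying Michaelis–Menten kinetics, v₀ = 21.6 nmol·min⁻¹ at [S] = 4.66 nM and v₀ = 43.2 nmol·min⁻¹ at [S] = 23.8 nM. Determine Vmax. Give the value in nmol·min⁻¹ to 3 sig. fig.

57.1 nmol·min⁻¹

From v = Vmax[S]/(Km+[S]), each point gives Vmax = v(Km+[S])/[S].
Equating: 21.6(Km+4.66)/4.66 = 43.2(Km+23.8)/23.8.
4.635·Km + 21.6 = 1.815·Km + 43.2, so (4.635 − 1.815)·Km = 43.2 − 21.6.
Km = 21.60/2.820 = 7.66 nM; then Vmax = 21.6(7.66+4.66)/4.66 = 57.1 nmol·min⁻¹.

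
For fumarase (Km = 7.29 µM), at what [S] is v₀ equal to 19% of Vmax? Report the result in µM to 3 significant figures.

v/Vmax = [S]/(Km+[S]) = 0.19, so [S] = Km·0.19/(1 − 0.19) = 7.29 × 0.2346.
[S] = 1.71 µM.

1.71 µM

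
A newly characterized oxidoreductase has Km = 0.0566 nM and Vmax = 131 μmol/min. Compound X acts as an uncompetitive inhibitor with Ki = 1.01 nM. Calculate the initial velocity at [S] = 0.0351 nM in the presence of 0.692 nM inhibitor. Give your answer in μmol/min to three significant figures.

With α = 1 + [I]/Ki = 1 + 0.692/1.01 = 1.685, the uncompetitive rate law is v = (Vmax/α)·[S] / (Km/α + [S]).
v = (131/1.685)×0.0351 / (0.0566/1.685 + 0.0351) = 2.729/0.06869 = 39.7 μmol/min.

39.7 μmol/min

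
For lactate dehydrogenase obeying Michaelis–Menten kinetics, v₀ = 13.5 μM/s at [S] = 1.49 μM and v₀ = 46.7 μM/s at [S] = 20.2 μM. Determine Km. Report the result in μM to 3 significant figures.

From v = Vmax[S]/(Km+[S]), each point gives Vmax = v(Km+[S])/[S].
Equating: 13.5(Km+1.49)/1.49 = 46.7(Km+20.2)/20.2.
9.060·Km + 13.5 = 2.312·Km + 46.7, so (9.060 − 2.312)·Km = 46.7 − 13.5.
Km = 33.20/6.749 = 4.92 μM; then Vmax = 13.5(4.92+1.49)/1.49 = 58.1 μM/s.

4.92 μM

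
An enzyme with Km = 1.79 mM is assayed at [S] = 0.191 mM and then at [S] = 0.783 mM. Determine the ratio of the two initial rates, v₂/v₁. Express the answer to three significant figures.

The fractional saturations are [S]/(Km+[S]) = 0.191/1.981 = 0.09642 and 0.783/2.573 = 0.3043.
v₂/v₁ is just their ratio: 0.3043/0.09642 = 3.16.

3.16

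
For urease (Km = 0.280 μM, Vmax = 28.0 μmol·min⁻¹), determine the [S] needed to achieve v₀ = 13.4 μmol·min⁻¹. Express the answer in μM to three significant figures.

0.257 μM

The required fractional saturation is v/Vmax = 13.4/28.0 = 0.4786.
Then [S]/(Km+[S]) = 0.4786 ⇒ [S] = 0.280 × 0.4786/(1 − 0.4786) = 0.257 μM.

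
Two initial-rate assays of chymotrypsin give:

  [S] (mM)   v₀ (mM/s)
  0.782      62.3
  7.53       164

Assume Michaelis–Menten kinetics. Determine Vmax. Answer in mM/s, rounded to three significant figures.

202 mM/s

In reciprocal form, 1/v = (Km/Vmax)·(1/[S]) + 1/Vmax. The two points give (1/[S], 1/v) = (1.279, 0.01605) and (0.1328, 0.006098).
Slope = (0.01605 − 0.006098)/(1.279 − 0.1328) = 0.008686; intercept = 0.01605 − 0.008686×1.279 = 0.004944.
Vmax = 1/intercept = 202 mM/s; Km = slope × Vmax = 0.008686 × 202 = 1.76 mM.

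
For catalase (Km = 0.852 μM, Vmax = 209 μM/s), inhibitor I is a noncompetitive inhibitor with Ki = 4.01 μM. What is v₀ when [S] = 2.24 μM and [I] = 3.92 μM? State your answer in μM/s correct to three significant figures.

α = 1 + [I]/Ki = 1 + 3.92/4.01 = 1.978.
For a noncompetitive inhibitor, Vmax is reduced to Vmax/α while Km is unchanged: Km,app = 0.852 μM, Vmax,app = 106 μM/s.
v = Vmax,app·[S]/(Km,app + [S]) = 106 × 2.24/(0.852 + 2.24) = 76.6 μM/s.

76.6 μM/s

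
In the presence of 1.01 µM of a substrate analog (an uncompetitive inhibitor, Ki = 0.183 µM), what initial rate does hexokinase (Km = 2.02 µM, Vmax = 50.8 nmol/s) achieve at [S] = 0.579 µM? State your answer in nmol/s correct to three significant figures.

α = 1 + [I]/Ki = 1 + 1.01/0.183 = 6.519.
For an uncompetitive inhibitor, both parameters are divided by α, giving Vmax/α and Km/α: Km,app = 0.310 µM, Vmax,app = 7.79 nmol/s.
v = Vmax,app·[S]/(Km,app + [S]) = 7.79 × 0.579/(0.310 + 0.579) = 5.08 nmol/s.

5.08 nmol/s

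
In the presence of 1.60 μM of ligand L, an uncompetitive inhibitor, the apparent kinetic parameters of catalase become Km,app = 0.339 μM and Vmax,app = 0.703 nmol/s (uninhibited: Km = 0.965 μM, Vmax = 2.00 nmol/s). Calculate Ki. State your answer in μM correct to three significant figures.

0.867 μM

Uncompetitive: Vmax,app = Vmax/α (and Km,app = Km/α) with α = 1 + [I]/Ki.
α = Vmax/Vmax,app = 2.00/0.703 = 2.845.
Ki = [I]/(α − 1) = 1.60/1.845 = 0.867 μM.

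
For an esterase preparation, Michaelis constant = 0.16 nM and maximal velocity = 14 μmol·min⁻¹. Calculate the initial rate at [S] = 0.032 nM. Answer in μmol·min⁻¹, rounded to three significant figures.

2.33 μmol·min⁻¹

v = Vmax·[S]/(Km + [S]) = 14 × 0.032 / (0.16 + 0.032)
  = 0.4480 / 0.1920 = 2.33 μmol·min⁻¹.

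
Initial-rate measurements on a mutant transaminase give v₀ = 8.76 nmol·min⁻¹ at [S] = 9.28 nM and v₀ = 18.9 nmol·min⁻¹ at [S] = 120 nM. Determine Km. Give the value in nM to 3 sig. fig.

From v = Vmax[S]/(Km+[S]), each point gives Vmax = v(Km+[S])/[S].
Equating: 8.76(Km+9.28)/9.28 = 18.9(Km+120)/120.
0.9440·Km + 8.76 = 0.1575·Km + 18.9, so (0.9440 − 0.1575)·Km = 18.9 − 8.76.
Km = 10.14/0.7865 = 12.9 nM; then Vmax = 8.76(12.9+9.28)/9.28 = 20.9 nmol·min⁻¹.

12.9 nM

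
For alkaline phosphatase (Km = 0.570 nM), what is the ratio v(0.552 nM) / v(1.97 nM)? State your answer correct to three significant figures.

Since Vmax cancels, v₂/v₁ = [S]₂(Km+[S]₁) / [S]₁(Km+[S]₂).
= 0.552×(0.570+1.97) / (1.97×(0.570+0.552)) = 1.402/2.210 = 0.634.

0.634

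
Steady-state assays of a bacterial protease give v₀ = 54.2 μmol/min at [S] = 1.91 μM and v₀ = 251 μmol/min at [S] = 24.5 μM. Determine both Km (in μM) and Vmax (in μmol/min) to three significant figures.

In reciprocal form, 1/v = (Km/Vmax)·(1/[S]) + 1/Vmax. The two points give (1/[S], 1/v) = (0.5236, 0.01845) and (0.04082, 0.003984).
Slope = (0.01845 − 0.003984)/(0.5236 − 0.04082) = 0.02997; intercept = 0.01845 − 0.02997×0.5236 = 0.002761.
Vmax = 1/intercept = 362 μmol/min; Km = slope × Vmax = 0.02997 × 362 = 10.9 μM.

Km = 10.9 μM; Vmax = 362 μmol/min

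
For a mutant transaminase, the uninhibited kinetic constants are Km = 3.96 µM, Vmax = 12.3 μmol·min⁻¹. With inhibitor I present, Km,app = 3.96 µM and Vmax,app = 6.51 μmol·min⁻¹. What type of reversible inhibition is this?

Vmax decreases (12.3 → 6.51 μmol·min⁻¹) while Km is unchanged — pure noncompetitive inhibition.

noncompetitive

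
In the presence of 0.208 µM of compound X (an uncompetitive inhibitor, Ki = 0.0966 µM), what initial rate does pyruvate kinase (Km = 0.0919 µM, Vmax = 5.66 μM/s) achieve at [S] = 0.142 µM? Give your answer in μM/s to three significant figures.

1.49 μM/s

α = 1 + [I]/Ki = 1 + 0.208/0.0966 = 3.153.
For an uncompetitive inhibitor, both parameters are divided by α, giving Vmax/α and Km/α: Km,app = 0.0291 µM, Vmax,app = 1.79 μM/s.
v = Vmax,app·[S]/(Km,app + [S]) = 1.79 × 0.142/(0.0291 + 0.142) = 1.49 μM/s.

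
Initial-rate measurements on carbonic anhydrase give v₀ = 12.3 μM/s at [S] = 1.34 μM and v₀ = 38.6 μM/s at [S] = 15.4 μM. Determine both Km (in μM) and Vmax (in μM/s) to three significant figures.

Km = 3.94 μM; Vmax = 48.5 μM/s

In reciprocal form, 1/v = (Km/Vmax)·(1/[S]) + 1/Vmax. The two points give (1/[S], 1/v) = (0.7463, 0.08130) and (0.06494, 0.02591).
Slope = (0.08130 − 0.02591)/(0.7463 − 0.06494) = 0.08130; intercept = 0.08130 − 0.08130×0.7463 = 0.02063.
Vmax = 1/intercept = 48.5 μM/s; Km = slope × Vmax = 0.08130 × 48.5 = 3.94 μM.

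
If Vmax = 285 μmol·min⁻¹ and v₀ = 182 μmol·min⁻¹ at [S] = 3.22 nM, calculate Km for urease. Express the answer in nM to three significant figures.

From v = Vmax[S]/(Km+[S]), Km = [S](Vmax − v)/v.
Km = 3.22 × (285 − 182) / 182 = 331.7/182 = 1.82 nM.

1.82 nM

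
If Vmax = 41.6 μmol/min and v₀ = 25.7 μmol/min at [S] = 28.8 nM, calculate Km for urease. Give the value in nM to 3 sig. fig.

17.8 nM

From v = Vmax[S]/(Km+[S]), Km = [S](Vmax − v)/v.
Km = 28.8 × (41.6 − 25.7) / 25.7 = 457.9/25.7 = 17.8 nM.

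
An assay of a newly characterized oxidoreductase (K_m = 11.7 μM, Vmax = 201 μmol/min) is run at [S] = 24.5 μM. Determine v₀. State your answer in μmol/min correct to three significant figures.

136 μmol/min

[S]/(Km+[S]) = 24.5/36.20 = 0.6768, the fractional saturation.
v = 0.6768 × Vmax = 0.6768 × 201 = 136 μmol/min.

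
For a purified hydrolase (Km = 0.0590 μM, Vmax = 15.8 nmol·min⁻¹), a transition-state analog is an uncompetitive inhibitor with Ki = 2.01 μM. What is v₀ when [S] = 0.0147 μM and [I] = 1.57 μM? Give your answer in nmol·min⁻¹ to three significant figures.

α = 1 + [I]/Ki = 1 + 1.57/2.01 = 1.781.
For an uncompetitive inhibitor, both parameters are divided by α, giving Vmax/α and Km/α: Km,app = 0.0331 μM, Vmax,app = 8.87 nmol·min⁻¹.
v = Vmax,app·[S]/(Km,app + [S]) = 8.87 × 0.0147/(0.0331 + 0.0147) = 2.73 nmol·min⁻¹.

2.73 nmol·min⁻¹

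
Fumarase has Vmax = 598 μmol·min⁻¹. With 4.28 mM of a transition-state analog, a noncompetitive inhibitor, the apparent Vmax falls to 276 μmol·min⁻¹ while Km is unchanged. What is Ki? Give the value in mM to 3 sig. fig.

3.67 mM

Noncompetitive: Vmax,app = Vmax/α with α = 1 + [I]/Ki.
α = Vmax/Vmax,app = 598/276 = 2.167.
Since α = 1 + [I]/Ki, [I]/Ki = 2.167 − 1 = 1.167 and Ki = 4.28/1.167 = 3.67 mM.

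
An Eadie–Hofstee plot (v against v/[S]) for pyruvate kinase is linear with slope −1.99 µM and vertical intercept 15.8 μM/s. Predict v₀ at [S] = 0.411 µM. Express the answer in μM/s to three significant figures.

2.70 μM/s

In the Eadie–Hofstee form v = Vmax − Km·(v/[S]), the slope is −Km and the intercept is Vmax, so Km = 1.99 µM and Vmax = 15.8 μM/s.
v = 15.8 × 0.411/(1.99 + 0.411) = 2.70 μM/s.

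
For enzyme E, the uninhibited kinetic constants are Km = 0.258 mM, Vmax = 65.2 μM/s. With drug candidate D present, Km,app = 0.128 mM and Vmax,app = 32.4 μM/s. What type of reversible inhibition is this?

Both Km and Vmax decrease by the same factor (~2.01-fold) — characteristic of uncompetitive inhibition.

uncompetitive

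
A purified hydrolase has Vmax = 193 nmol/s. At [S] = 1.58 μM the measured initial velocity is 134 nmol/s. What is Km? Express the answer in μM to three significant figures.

v/Vmax = 134/193 = 0.6943 = [S]/(Km+[S]).
So Km + [S] = [S]/0.6943 = 2.276 μM, giving Km = 2.276 − 1.58 = 0.696 μM.

0.696 μM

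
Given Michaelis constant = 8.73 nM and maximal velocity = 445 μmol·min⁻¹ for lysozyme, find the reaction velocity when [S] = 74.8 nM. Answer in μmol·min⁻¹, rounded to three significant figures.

398 μmol·min⁻¹

v = Vmax·[S]/(Km + [S]) = 445 × 74.8 / (8.73 + 74.8)
  = 33290 / 83.53 = 398 μmol·min⁻¹.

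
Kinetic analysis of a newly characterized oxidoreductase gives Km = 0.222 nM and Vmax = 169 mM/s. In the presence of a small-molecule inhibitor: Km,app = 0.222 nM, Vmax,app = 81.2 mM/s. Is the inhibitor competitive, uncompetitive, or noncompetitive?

Vmax decreases (169 → 81.2 mM/s) while Km is unchanged — pure noncompetitive inhibition.

noncompetitive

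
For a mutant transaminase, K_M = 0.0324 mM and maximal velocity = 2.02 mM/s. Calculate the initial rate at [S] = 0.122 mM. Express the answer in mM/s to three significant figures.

[S]/(Km+[S]) = 0.122/0.1544 = 0.7902, the fractional saturation.
v = 0.7902 × Vmax = 0.7902 × 2.02 = 1.60 mM/s.

1.60 mM/s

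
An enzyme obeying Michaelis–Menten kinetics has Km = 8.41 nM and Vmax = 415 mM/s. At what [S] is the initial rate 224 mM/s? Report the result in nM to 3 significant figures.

Rearranging v = Vmax[S]/(Km+[S]) gives [S] = Km·v/(Vmax − v).
[S] = 8.41 × 224 / (415 − 224) = 1884/191.0 = 9.86 nM.

9.86 nM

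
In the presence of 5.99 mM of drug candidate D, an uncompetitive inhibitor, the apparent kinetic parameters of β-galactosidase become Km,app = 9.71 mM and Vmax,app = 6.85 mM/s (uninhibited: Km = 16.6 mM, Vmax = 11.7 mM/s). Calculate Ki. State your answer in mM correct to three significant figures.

8.46 mM

Uncompetitive: Vmax,app = Vmax/α (and Km,app = Km/α) with α = 1 + [I]/Ki.
α = Vmax/Vmax,app = 11.7/6.85 = 1.708.
Ki = [I]/(α − 1) = 5.99/0.7080 = 8.46 mM.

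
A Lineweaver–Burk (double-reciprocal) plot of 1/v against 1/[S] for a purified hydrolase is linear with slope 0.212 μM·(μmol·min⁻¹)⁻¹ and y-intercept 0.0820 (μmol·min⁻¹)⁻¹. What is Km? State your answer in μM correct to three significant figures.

y-intercept = 1/Vmax ⇒ Vmax = 12.2 μmol·min⁻¹; slope = Km/Vmax ⇒ Km = slope × Vmax.
Km = 0.212 × 12.2 = 2.59 μM.

2.59 μM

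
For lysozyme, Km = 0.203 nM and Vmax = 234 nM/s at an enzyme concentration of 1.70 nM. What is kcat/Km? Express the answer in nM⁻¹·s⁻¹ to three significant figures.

kcat = Vmax/[E]total = 234/1.70 = 138 s⁻¹.
kcat/Km = 138/0.203 = 678 nM⁻¹·s⁻¹.

678 nM⁻¹·s⁻¹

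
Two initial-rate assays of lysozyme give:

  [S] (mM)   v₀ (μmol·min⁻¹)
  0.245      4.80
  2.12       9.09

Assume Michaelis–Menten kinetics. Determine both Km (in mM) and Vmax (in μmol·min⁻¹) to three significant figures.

Km = 0.280 mM; Vmax = 10.3 μmol·min⁻¹

From v = Vmax[S]/(Km+[S]), each point gives Vmax = v(Km+[S])/[S].
Equating: 4.80(Km+0.245)/0.245 = 9.09(Km+2.12)/2.12.
19.59·Km + 4.80 = 4.288·Km + 9.09, so (19.59 − 4.288)·Km = 9.09 − 4.80.
Km = 4.290/15.30 = 0.280 mM; then Vmax = 4.80(0.280+0.245)/0.245 = 10.3 μmol·min⁻¹.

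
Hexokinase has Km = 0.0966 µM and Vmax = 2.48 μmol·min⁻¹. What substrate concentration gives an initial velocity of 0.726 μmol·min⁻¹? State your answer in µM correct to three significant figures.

The required fractional saturation is v/Vmax = 0.726/2.48 = 0.2927.
Then [S]/(Km+[S]) = 0.2927 ⇒ [S] = 0.0966 × 0.2927/(1 − 0.2927) = 0.0400 µM.

0.0400 µM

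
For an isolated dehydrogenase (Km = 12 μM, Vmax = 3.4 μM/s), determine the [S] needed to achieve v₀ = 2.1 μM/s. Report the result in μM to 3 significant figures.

Rearranging v = Vmax[S]/(Km+[S]) gives [S] = Km·v/(Vmax − v).
[S] = 12 × 2.1 / (3.4 − 2.1) = 25.20/1.300 = 19.4 μM.

19.4 μM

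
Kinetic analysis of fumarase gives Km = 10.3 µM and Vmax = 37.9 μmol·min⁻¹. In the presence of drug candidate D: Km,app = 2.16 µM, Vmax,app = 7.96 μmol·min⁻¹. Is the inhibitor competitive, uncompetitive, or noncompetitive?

Both Km and Vmax decrease by the same factor (~4.76-fold) — characteristic of uncompetitive inhibition.

uncompetitive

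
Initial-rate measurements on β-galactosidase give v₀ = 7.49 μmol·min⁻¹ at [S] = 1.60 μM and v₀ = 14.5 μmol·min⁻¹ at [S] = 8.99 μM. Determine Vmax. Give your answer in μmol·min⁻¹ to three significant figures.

In reciprocal form, 1/v = (Km/Vmax)·(1/[S]) + 1/Vmax. The two points give (1/[S], 1/v) = (0.6250, 0.1335) and (0.1112, 0.06897).
Slope = (0.1335 − 0.06897)/(0.6250 − 0.1112) = 0.1256; intercept = 0.1335 − 0.1256×0.6250 = 0.05499.
Vmax = 1/intercept = 18.2 μmol·min⁻¹; Km = slope × Vmax = 0.1256 × 18.2 = 2.28 μM.

18.2 μmol·min⁻¹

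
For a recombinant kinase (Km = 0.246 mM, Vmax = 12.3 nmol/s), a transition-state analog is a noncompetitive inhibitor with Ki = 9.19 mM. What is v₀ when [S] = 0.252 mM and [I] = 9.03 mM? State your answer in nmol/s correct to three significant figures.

With α = 1 + [I]/Ki = 1 + 9.03/9.19 = 1.983, the noncompetitive rate law is v = (Vmax/α)·[S] / (Km + [S]).
v = (12.3/1.983)×0.252 / (0.246 + 0.252) = 1.563/0.4980 = 3.14 nmol/s.

3.14 nmol/s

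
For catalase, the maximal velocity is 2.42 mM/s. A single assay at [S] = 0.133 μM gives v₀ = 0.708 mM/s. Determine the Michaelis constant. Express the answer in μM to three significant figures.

0.322 μM

v/Vmax = 0.708/2.42 = 0.2926 = [S]/(Km+[S]).
So Km + [S] = [S]/0.2926 = 0.4546 μM, giving Km = 0.4546 − 0.133 = 0.322 μM.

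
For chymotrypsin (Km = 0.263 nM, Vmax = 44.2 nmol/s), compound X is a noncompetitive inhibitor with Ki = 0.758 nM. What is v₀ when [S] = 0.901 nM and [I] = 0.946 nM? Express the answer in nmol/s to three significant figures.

15.2 nmol/s

With α = 1 + [I]/Ki = 1 + 0.946/0.758 = 2.248, the noncompetitive rate law is v = (Vmax/α)·[S] / (Km + [S]).
v = (44.2/2.248)×0.901 / (0.263 + 0.901) = 17.72/1.164 = 15.2 nmol/s.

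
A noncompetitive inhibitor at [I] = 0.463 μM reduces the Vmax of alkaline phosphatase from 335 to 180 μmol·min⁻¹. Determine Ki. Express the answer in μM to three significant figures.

Noncompetitive: Vmax,app = Vmax/α with α = 1 + [I]/Ki.
α = Vmax/Vmax,app = 335/180 = 1.861.
Since α = 1 + [I]/Ki, [I]/Ki = 1.861 − 1 = 0.8611 and Ki = 0.463/0.8611 = 0.538 μM.

0.538 μM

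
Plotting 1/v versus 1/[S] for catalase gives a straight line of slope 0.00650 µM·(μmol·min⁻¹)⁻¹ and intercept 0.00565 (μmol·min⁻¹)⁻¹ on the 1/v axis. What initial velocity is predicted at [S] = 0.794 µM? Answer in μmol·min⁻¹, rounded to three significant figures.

72.3 μmol·min⁻¹

The y-intercept is 1/Vmax, so Vmax = 1/0.00565 = 177 μmol·min⁻¹.
The slope is Km/Vmax, so Km = 0.00650 × 177 = 1.15 µM.
Then v = 177 × 0.794/(1.15 + 0.794) = 72.3 μmol·min⁻¹.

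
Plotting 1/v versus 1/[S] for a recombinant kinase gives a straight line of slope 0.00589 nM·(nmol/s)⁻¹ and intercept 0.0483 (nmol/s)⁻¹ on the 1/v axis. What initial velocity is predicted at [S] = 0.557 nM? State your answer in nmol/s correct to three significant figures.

17.0 nmol/s

The y-intercept is 1/Vmax, so Vmax = 1/0.0483 = 20.7 nmol/s.
The slope is Km/Vmax, so Km = 0.00589 × 20.7 = 0.122 nM.
Then v = 20.7 × 0.557/(0.122 + 0.557) = 17.0 nmol/s.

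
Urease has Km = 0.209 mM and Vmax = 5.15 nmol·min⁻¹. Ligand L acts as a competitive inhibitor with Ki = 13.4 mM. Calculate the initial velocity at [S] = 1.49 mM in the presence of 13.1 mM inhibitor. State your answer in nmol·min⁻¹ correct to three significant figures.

With α = 1 + [I]/Ki = 1 + 13.1/13.4 = 1.978, the competitive rate law is v = Vmax[S] / (αKm + [S]).
v = 5.15×1.49 / (1.978×0.209 + 1.49) = 7.674/1.903 = 4.03 nmol·min⁻¹.

4.03 nmol·min⁻¹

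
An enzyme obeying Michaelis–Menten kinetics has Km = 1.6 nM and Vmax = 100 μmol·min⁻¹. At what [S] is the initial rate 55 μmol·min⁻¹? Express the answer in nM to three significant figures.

1.96 nM

Rearranging v = Vmax[S]/(Km+[S]) gives [S] = Km·v/(Vmax − v).
[S] = 1.6 × 55 / (100 − 55) = 88.00/45.00 = 1.96 nM.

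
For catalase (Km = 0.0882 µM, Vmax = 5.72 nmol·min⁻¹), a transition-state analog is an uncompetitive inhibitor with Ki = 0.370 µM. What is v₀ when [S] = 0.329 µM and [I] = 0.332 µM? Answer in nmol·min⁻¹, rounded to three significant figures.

2.64 nmol·min⁻¹

With α = 1 + [I]/Ki = 1 + 0.332/0.370 = 1.897, the uncompetitive rate law is v = (Vmax/α)·[S] / (Km/α + [S]).
v = (5.72/1.897)×0.329 / (0.0882/1.897 + 0.329) = 0.9919/0.3755 = 2.64 nmol·min⁻¹.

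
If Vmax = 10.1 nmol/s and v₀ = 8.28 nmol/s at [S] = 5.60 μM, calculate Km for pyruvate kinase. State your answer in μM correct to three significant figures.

1.23 μM

v/Vmax = 8.28/10.1 = 0.8198 = [S]/(Km+[S]).
So Km + [S] = [S]/0.8198 = 6.831 μM, giving Km = 6.831 − 5.60 = 1.23 μM.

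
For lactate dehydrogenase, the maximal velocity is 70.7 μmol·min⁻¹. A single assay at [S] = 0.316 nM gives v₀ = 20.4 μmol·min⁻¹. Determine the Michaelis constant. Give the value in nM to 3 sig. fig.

0.779 nM

v/Vmax = 20.4/70.7 = 0.2885 = [S]/(Km+[S]).
So Km + [S] = [S]/0.2885 = 1.095 nM, giving Km = 1.095 − 0.316 = 0.779 nM.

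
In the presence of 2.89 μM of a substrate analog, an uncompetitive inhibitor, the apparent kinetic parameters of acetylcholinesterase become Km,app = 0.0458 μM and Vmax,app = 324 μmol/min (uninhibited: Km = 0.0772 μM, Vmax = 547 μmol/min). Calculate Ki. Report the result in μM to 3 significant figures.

4.20 μM

Uncompetitive: Vmax,app = Vmax/α (and Km,app = Km/α) with α = 1 + [I]/Ki.
α = Vmax/Vmax,app = 547/324 = 1.688.
Ki = [I]/(α − 1) = 2.89/0.6883 = 4.20 μM.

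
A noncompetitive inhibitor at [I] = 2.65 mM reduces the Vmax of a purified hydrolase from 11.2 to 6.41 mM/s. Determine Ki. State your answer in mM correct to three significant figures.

Noncompetitive: Vmax,app = Vmax/α with α = 1 + [I]/Ki.
α = Vmax/Vmax,app = 11.2/6.41 = 1.747.
Ki = [I]/(α − 1) = 2.65/0.7473 = 3.55 mM.

3.55 mM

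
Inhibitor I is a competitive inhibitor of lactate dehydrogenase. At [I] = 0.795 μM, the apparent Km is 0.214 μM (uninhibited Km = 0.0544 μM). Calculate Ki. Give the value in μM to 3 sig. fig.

Competitive: Km,app = α·Km with α = 1 + [I]/Ki.
α = Km,app/Km = 0.214/0.0544 = 3.934.
Since α = 1 + [I]/Ki, [I]/Ki = 3.934 − 1 = 2.934 and Ki = 0.795/2.934 = 0.271 μM.

0.271 μM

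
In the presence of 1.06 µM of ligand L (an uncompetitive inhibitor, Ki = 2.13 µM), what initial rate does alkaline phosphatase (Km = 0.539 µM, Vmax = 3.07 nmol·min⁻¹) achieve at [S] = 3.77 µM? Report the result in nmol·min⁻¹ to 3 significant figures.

α = 1 + [I]/Ki = 1 + 1.06/2.13 = 1.498.
For an uncompetitive inhibitor, both parameters are divided by α, giving Vmax/α and Km/α: Km,app = 0.360 µM, Vmax,app = 2.05 nmol·min⁻¹.
v = Vmax,app·[S]/(Km,app + [S]) = 2.05 × 3.77/(0.360 + 3.77) = 1.87 nmol·min⁻¹.

1.87 nmol·min⁻¹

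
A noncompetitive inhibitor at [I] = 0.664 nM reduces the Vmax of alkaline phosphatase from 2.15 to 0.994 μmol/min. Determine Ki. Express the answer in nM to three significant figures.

0.571 nM

Noncompetitive: Vmax,app = Vmax/α with α = 1 + [I]/Ki.
α = Vmax/Vmax,app = 2.15/0.994 = 2.163.
Ki = [I]/(α − 1) = 0.664/1.163 = 0.571 nM.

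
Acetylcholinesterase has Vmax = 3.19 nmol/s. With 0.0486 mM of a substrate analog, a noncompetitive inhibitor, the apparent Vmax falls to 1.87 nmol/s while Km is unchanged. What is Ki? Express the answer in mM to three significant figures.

Noncompetitive: Vmax,app = Vmax/α with α = 1 + [I]/Ki.
α = Vmax/Vmax,app = 3.19/1.87 = 1.706.
Ki = [I]/(α − 1) = 0.0486/0.7059 = 0.0689 mM.

0.0689 mM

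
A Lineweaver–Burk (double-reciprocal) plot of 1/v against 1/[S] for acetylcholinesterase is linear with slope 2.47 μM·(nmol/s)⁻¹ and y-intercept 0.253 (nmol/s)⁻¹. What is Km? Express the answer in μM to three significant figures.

y-intercept = 1/Vmax ⇒ Vmax = 3.95 nmol/s; slope = Km/Vmax ⇒ Km = slope × Vmax.
Km = 2.47 × 3.95 = 9.76 μM.

9.76 μM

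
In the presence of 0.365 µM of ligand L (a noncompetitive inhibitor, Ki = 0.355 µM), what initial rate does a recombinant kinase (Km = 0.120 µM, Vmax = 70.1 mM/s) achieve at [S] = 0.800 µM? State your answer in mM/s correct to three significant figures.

30.1 mM/s

α = 1 + [I]/Ki = 1 + 0.365/0.355 = 2.028.
For a noncompetitive inhibitor, Vmax is reduced to Vmax/α while Km is unchanged: Km,app = 0.120 µM, Vmax,app = 34.6 mM/s.
v = Vmax,app·[S]/(Km,app + [S]) = 34.6 × 0.800/(0.120 + 0.800) = 30.1 mM/s.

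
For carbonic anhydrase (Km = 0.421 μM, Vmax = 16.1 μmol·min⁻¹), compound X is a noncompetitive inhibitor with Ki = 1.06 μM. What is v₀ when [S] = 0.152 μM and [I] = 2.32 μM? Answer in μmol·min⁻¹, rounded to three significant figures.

1.34 μmol·min⁻¹

α = 1 + [I]/Ki = 1 + 2.32/1.06 = 3.189.
For a noncompetitive inhibitor, Vmax is reduced to Vmax/α while Km is unchanged: Km,app = 0.421 μM, Vmax,app = 5.05 μmol·min⁻¹.
v = Vmax,app·[S]/(Km,app + [S]) = 5.05 × 0.152/(0.421 + 0.152) = 1.34 μmol·min⁻¹.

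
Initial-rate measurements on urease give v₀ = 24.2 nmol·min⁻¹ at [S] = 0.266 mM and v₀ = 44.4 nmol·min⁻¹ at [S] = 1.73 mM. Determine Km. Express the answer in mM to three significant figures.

0.309 mM

From v = Vmax[S]/(Km+[S]), each point gives Vmax = v(Km+[S])/[S].
Equating: 24.2(Km+0.266)/0.266 = 44.4(Km+1.73)/1.73.
90.98·Km + 24.2 = 25.66·Km + 44.4, so (90.98 − 25.66)·Km = 44.4 − 24.2.
Km = 20.20/65.31 = 0.309 mM; then Vmax = 24.2(0.309+0.266)/0.266 = 52.3 nmol·min⁻¹.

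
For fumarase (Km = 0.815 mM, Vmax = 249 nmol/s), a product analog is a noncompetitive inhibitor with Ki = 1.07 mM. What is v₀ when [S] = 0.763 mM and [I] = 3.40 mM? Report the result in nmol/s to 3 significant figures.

28.8 nmol/s

α = 1 + [I]/Ki = 1 + 3.40/1.07 = 4.178.
For a noncompetitive inhibitor, Vmax is reduced to Vmax/α while Km is unchanged: Km,app = 0.815 mM, Vmax,app = 59.6 nmol/s.
v = Vmax,app·[S]/(Km,app + [S]) = 59.6 × 0.763/(0.815 + 0.763) = 28.8 nmol/s.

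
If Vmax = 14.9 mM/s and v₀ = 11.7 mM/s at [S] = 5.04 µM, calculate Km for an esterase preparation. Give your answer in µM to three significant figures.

1.38 µM

v/Vmax = 11.7/14.9 = 0.7852 = [S]/(Km+[S]).
So Km + [S] = [S]/0.7852 = 6.418 µM, giving Km = 6.418 − 5.04 = 1.38 µM.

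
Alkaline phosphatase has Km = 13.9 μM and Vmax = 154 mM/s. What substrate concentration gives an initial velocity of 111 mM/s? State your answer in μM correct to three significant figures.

Rearranging v = Vmax[S]/(Km+[S]) gives [S] = Km·v/(Vmax − v).
[S] = 13.9 × 111 / (154 − 111) = 1543/43.00 = 35.9 μM.

35.9 μM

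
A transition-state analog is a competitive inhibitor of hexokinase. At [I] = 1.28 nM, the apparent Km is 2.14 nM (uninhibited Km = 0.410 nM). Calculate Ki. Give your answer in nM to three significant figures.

Competitive: Km,app = α·Km with α = 1 + [I]/Ki.
α = Km,app/Km = 2.14/0.410 = 5.220.
Since α = 1 + [I]/Ki, [I]/Ki = 5.220 − 1 = 4.220 and Ki = 1.28/4.220 = 0.303 nM.

0.303 nM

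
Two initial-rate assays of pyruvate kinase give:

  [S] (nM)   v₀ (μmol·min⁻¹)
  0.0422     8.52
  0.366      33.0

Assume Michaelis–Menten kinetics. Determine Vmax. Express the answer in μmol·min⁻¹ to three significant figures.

From v = Vmax[S]/(Km+[S]), each point gives Vmax = v(Km+[S])/[S].
Equating: 8.52(Km+0.0422)/0.0422 = 33.0(Km+0.366)/0.366.
201.9·Km + 8.52 = 90.16·Km + 33.0, so (201.9 − 90.16)·Km = 33.0 − 8.52.
Km = 24.48/111.7 = 0.219 nM; then Vmax = 8.52(0.219+0.0422)/0.0422 = 52.8 μmol·min⁻¹.

52.8 μmol·min⁻¹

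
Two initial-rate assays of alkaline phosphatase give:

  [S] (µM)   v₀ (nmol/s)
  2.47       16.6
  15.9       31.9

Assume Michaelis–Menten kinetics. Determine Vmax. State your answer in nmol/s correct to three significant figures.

From v = Vmax[S]/(Km+[S]), each point gives Vmax = v(Km+[S])/[S].
Equating: 16.6(Km+2.47)/2.47 = 31.9(Km+15.9)/15.9.
6.721·Km + 16.6 = 2.006·Km + 31.9, so (6.721 − 2.006)·Km = 31.9 − 16.6.
Km = 15.30/4.714 = 3.25 µM; then Vmax = 16.6(3.25+2.47)/2.47 = 38.4 nmol/s.

38.4 nmol/s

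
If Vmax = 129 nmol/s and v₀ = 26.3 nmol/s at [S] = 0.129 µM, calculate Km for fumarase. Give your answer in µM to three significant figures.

From v = Vmax[S]/(Km+[S]), Km = [S](Vmax − v)/v.
Km = 0.129 × (129 − 26.3) / 26.3 = 13.25/26.3 = 0.504 µM.

0.504 µM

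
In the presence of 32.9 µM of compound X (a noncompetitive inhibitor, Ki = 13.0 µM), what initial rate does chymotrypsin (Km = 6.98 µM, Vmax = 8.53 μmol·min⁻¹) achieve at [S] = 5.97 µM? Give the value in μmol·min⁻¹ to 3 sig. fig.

With α = 1 + [I]/Ki = 1 + 32.9/13.0 = 3.531, the noncompetitive rate law is v = (Vmax/α)·[S] / (Km + [S]).
v = (8.53/3.531)×5.97 / (6.98 + 5.97) = 14.42/12.95 = 1.11 μmol·min⁻¹.

1.11 μmol·min⁻¹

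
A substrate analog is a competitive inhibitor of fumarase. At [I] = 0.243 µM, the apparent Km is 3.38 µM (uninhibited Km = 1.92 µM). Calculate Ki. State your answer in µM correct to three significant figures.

Competitive: Km,app = α·Km with α = 1 + [I]/Ki.
α = Km,app/Km = 3.38/1.92 = 1.760.
Ki = [I]/(α − 1) = 0.243/0.7604 = 0.320 µM.

0.320 µM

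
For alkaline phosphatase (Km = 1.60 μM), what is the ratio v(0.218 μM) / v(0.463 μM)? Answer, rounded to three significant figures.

The fractional saturations are [S]/(Km+[S]) = 0.463/2.063 = 0.2244 and 0.218/1.818 = 0.1199.
v₂/v₁ is just their ratio: 0.1199/0.2244 = 0.534.

0.534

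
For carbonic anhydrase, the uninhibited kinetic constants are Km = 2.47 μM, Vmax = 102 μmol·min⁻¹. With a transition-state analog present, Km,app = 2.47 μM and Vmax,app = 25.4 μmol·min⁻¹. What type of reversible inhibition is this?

Vmax decreases (102 → 25.4 μmol·min⁻¹) while Km is unchanged — pure noncompetitive inhibition.

noncompetitive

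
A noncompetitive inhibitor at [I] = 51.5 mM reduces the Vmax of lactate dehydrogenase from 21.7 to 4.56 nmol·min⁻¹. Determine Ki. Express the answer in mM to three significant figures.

13.7 mM

Noncompetitive: Vmax,app = Vmax/α with α = 1 + [I]/Ki.
α = Vmax/Vmax,app = 21.7/4.56 = 4.759.
Since α = 1 + [I]/Ki, [I]/Ki = 4.759 − 1 = 3.759 and Ki = 51.5/3.759 = 13.7 mM.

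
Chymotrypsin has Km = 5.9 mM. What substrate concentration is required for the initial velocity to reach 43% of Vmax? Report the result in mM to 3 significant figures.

v/Vmax = [S]/(Km+[S]) = 0.43, so [S] = Km·0.43/(1 − 0.43) = 5.9 × 0.7544.
[S] = 4.45 mM.

4.45 mM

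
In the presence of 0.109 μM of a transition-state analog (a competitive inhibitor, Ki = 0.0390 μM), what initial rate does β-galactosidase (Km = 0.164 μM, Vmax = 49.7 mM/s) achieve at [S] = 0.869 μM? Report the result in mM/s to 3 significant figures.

29.0 mM/s

With α = 1 + [I]/Ki = 1 + 0.109/0.0390 = 3.795, the competitive rate law is v = Vmax[S] / (αKm + [S]).
v = 49.7×0.869 / (3.795×0.164 + 0.869) = 43.19/1.491 = 29.0 mM/s.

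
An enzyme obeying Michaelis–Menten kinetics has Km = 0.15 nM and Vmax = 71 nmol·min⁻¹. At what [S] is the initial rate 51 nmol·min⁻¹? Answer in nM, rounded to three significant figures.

Rearranging v = Vmax[S]/(Km+[S]) gives [S] = Km·v/(Vmax − v).
[S] = 0.15 × 51 / (71 − 51) = 7.650/20.00 = 0.382 nM.

0.382 nM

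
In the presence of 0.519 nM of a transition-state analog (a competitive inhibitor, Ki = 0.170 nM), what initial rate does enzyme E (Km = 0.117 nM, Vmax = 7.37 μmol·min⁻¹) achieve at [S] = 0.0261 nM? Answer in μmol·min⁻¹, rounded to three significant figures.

0.384 μmol·min⁻¹

With α = 1 + [I]/Ki = 1 + 0.519/0.170 = 4.053, the competitive rate law is v = Vmax[S] / (αKm + [S]).
v = 7.37×0.0261 / (4.053×0.117 + 0.0261) = 0.1924/0.5003 = 0.384 μmol·min⁻¹.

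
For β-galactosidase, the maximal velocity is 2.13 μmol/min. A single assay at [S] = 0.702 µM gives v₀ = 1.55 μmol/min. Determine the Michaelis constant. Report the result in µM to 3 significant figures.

0.263 µM

v/Vmax = 1.55/2.13 = 0.7277 = [S]/(Km+[S]).
So Km + [S] = [S]/0.7277 = 0.9647 µM, giving Km = 0.9647 − 0.702 = 0.263 µM.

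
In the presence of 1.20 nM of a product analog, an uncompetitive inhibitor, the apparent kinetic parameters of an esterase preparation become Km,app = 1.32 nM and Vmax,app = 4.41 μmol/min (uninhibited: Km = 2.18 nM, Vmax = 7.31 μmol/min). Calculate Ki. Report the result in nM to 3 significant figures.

Uncompetitive: Vmax,app = Vmax/α (and Km,app = Km/α) with α = 1 + [I]/Ki.
α = Vmax/Vmax,app = 7.31/4.41 = 1.658.
Ki = [I]/(α − 1) = 1.20/0.6576 = 1.82 nM.

1.82 nM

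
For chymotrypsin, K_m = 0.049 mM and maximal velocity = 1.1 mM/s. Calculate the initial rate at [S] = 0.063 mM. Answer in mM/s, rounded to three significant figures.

0.619 mM/s

v = Vmax·[S]/(Km + [S]) = 1.1 × 0.063 / (0.049 + 0.063)
  = 0.06930 / 0.1120 = 0.619 mM/s.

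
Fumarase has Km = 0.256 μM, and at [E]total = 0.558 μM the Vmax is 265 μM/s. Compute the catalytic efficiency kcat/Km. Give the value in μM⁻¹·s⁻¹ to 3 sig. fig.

1860 μM⁻¹·s⁻¹

kcat = Vmax/[E]total = 265/0.558 = 475 s⁻¹.
kcat/Km = 475/0.256 = 1860 μM⁻¹·s⁻¹.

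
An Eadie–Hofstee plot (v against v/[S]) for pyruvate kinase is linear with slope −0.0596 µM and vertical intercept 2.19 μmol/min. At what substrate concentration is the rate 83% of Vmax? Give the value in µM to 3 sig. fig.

The Eadie–Hofstee slope gives Km = 0.0596 µM (slope = −Km).
v/Vmax = [S]/(Km+[S]) = 0.83 ⇒ [S] = Km·0.83/(1−0.83) = 0.0596 × 4.882 = 0.291 µM.

0.291 µM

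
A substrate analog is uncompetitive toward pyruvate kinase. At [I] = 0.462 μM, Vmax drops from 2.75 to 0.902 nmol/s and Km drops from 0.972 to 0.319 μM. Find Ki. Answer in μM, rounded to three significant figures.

0.226 μM

Uncompetitive: Vmax,app = Vmax/α (and Km,app = Km/α) with α = 1 + [I]/Ki.
α = Vmax/Vmax,app = 2.75/0.902 = 3.049.
Ki = [I]/(α − 1) = 0.462/2.049 = 0.226 μM.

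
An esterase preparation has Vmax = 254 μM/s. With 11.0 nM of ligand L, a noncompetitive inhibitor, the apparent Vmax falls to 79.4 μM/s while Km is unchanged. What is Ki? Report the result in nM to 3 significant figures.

5.00 nM

Noncompetitive: Vmax,app = Vmax/α with α = 1 + [I]/Ki.
α = Vmax/Vmax,app = 254/79.4 = 3.199.
Since α = 1 + [I]/Ki, [I]/Ki = 3.199 − 1 = 2.199 and Ki = 11.0/2.199 = 5.00 nM.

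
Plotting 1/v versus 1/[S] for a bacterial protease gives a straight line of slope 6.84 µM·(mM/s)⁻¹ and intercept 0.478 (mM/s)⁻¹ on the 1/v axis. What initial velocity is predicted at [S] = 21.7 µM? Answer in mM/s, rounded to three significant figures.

1.26 mM/s

The y-intercept is 1/Vmax, so Vmax = 1/0.478 = 2.09 mM/s.
The slope is Km/Vmax, so Km = 6.84 × 2.09 = 14.3 µM.
Then v = 2.09 × 21.7/(14.3 + 21.7) = 1.26 mM/s.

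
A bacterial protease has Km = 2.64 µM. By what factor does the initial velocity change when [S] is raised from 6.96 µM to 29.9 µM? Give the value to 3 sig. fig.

1.27

The fractional saturations are [S]/(Km+[S]) = 6.96/9.600 = 0.7250 and 29.9/32.54 = 0.9189.
v₂/v₁ is just their ratio: 0.9189/0.7250 = 1.27.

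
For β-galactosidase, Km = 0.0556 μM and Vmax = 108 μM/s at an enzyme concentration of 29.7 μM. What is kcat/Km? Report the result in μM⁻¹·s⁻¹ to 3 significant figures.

kcat = Vmax/[E]total = 108/29.7 = 3.64 s⁻¹.
kcat/Km = 3.64/0.0556 = 65.4 μM⁻¹·s⁻¹.

65.4 μM⁻¹·s⁻¹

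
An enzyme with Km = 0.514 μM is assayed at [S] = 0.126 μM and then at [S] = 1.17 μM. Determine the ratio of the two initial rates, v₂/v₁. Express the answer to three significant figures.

Since Vmax cancels, v₂/v₁ = [S]₂(Km+[S]₁) / [S]₁(Km+[S]₂).
= 1.17×(0.514+0.126) / (0.126×(0.514+1.17)) = 0.7488/0.2122 = 3.53.

3.53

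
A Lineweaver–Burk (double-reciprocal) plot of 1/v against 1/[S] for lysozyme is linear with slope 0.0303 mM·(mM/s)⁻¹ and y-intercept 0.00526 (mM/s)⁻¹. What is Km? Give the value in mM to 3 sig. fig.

y-intercept = 1/Vmax ⇒ Vmax = 190 mM/s; slope = Km/Vmax ⇒ Km = slope × Vmax.
Km = 0.0303 × 190 = 5.76 mM.

5.76 mM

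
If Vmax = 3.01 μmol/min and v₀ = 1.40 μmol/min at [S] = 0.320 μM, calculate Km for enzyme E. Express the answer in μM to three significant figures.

0.368 μM

From v = Vmax[S]/(Km+[S]), Km = [S](Vmax − v)/v.
Km = 0.320 × (3.01 − 1.40) / 1.40 = 0.5152/1.40 = 0.368 μM.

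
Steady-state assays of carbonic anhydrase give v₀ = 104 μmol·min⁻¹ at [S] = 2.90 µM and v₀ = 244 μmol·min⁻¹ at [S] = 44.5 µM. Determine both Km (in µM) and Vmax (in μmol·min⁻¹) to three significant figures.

From v = Vmax[S]/(Km+[S]), each point gives Vmax = v(Km+[S])/[S].
Equating: 104(Km+2.90)/2.90 = 244(Km+44.5)/44.5.
35.86·Km + 104 = 5.483·Km + 244, so (35.86 − 5.483)·Km = 244 − 104.
Km = 140.0/30.38 = 4.61 µM; then Vmax = 104(4.61+2.90)/2.90 = 269 μmol·min⁻¹.

Km = 4.61 µM; Vmax = 269 μmol·min⁻¹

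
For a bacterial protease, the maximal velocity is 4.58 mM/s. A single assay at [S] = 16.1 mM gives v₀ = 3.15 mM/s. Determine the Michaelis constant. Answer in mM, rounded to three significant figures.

7.31 mM

v/Vmax = 3.15/4.58 = 0.6878 = [S]/(Km+[S]).
So Km + [S] = [S]/0.6878 = 23.41 mM, giving Km = 23.41 − 16.1 = 7.31 mM.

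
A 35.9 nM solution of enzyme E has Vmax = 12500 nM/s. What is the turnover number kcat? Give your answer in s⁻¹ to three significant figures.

348 s⁻¹

kcat = Vmax/[E]total = 12500 nM/s / 35.9 nM = 348 s⁻¹.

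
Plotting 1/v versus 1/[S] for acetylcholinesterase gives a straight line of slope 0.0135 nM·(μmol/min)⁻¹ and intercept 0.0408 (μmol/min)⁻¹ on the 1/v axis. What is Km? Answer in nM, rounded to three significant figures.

0.331 nM

y-intercept = 1/Vmax ⇒ Vmax = 24.5 μmol/min; slope = Km/Vmax ⇒ Km = slope × Vmax.
Km = 0.0135 × 24.5 = 0.331 nM.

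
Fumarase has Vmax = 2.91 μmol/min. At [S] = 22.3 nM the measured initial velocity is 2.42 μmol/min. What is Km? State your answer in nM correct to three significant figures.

From v = Vmax[S]/(Km+[S]), Km = [S](Vmax − v)/v.
Km = 22.3 × (2.91 − 2.42) / 2.42 = 10.93/2.42 = 4.52 nM.

4.52 nM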